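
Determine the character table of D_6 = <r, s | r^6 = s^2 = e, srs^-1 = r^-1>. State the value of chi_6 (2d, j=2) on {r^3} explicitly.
Conjugacy classes: {e} of size 1, {r^3} of size 1, {r^1, r^5} of size 2, {r^2, r^4} of size 2, {s, sr^2, ...} of size 3, {sr, sr^3, ...} of size 3.
Character table:
  irrep \ class              {e} (size 1)  {r^3} (size 1)  {r^1, r^5} (size 2)  {r^2, r^4} (size 2)  {s, sr^2, ...} (size 3)  {sr, sr^3, ...} (size 3)
  chi_1 (triv)               1             1               1                    1                    1                        1                       
  chi_2 (sign: r->1, s->-1)  1             1               1                    1                    -1                       -1                      
  chi_3 (r->-1, s->1)        1             -1              -1                   1                    1                        -1                      
  chi_4 (r->-1, s->-1)       1             -1              -1                   1                    -1                       1                       
  chi_5 (2d, j=1)            2             -2              1                    -1                   0                        0                       
  chi_6 (2d, j=2)            2             2               -1                   -1                   0                        0                       

Spot check: chi_6 (2d, j=2) on {r^3} = 2.

D_6 has order 2*6 = 12 with 6 conjugacy classes, hence 6 irreducibles. Sum of squared dims 1 + 1 + 1 + 1 + 4 + 4 = 12 = |G|. Linear characters come from the abelianisation; the 2-dimensional irreps have character r^k -> 2*cos(2*pi*j*k/6), reflections -> 0.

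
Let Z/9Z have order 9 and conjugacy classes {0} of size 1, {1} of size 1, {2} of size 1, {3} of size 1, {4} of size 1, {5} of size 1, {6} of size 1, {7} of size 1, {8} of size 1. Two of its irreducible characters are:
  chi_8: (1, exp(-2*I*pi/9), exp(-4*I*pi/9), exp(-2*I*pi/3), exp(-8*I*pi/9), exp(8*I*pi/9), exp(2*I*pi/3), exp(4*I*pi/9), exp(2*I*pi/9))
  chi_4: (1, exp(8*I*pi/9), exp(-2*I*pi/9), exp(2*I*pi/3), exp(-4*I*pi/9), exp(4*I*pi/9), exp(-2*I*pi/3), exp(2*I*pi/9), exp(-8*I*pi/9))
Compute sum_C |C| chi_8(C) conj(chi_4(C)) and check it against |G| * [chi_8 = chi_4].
Sum = 0; so <chi_8, chi_4> = 0 (distinct irreducibles are orthogonal).

Derivation: Compute term by term over conjugacy classes (|C| * chi_8(C) * conj(chi_4(C))):
  1*(1)*conj(1) + 1*(exp(-2*I*pi/9))*conj(exp(8*I*pi/9)) + 1*(exp(-4*I*pi/9))*conj(exp(-2*I*pi/9)) + 1*(exp(-2*I*pi/3))*conj(exp(2*I*pi/3)) + 1*(exp(-8*I*pi/9))*conj(exp(-4*I*pi/9)) + 1*(exp(8*I*pi/9))*conj(exp(4*I*pi/9)) + 1*(exp(2*I*pi/3))*conj(exp(-2*I*pi/3)) + 1*(exp(4*I*pi/9))*conj(exp(2*I*pi/9)) + 1*(exp(2*I*pi/9))*conj(exp(-8*I*pi/9))
  = (1) + (exp(8*I*pi/9)) + (exp(-2*I*pi/9)) + (exp(2*I*pi/3)) + (exp(-4*I*pi/9)) + (exp(4*I*pi/9)) + (exp(-2*I*pi/3)) + (exp(2*I*pi/9)) + (exp(-8*I*pi/9))
  = 0.
(Exp terms are combined using exp(i*s)*conj(exp(i*t)) = exp(i*(s-t)), and sums of them are collapsed using the identity that for every m > 1 the m distinct m-th roots of unity sum to 0, e.g. 1 + exp(2*I*pi/3) + exp(-2*I*pi/3) = 0.)
Dividing by |G| = 9 gives 0/9 = 0, matching the row-orthogonality relation <chi_8, chi_4> = [chi_8 = chi_4].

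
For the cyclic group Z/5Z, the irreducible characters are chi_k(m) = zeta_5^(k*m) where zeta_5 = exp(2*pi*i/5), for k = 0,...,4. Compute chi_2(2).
chi_2(2) = zeta_5^4 = exp(-2*I*pi/5)

Reasoning: chi_2(2) = zeta_5^(2*2) = zeta_5^4. Since zeta_5^5 = 1, this equals zeta_5^4 = exp(2*pi*i*4/5) = exp(-2*I*pi/5).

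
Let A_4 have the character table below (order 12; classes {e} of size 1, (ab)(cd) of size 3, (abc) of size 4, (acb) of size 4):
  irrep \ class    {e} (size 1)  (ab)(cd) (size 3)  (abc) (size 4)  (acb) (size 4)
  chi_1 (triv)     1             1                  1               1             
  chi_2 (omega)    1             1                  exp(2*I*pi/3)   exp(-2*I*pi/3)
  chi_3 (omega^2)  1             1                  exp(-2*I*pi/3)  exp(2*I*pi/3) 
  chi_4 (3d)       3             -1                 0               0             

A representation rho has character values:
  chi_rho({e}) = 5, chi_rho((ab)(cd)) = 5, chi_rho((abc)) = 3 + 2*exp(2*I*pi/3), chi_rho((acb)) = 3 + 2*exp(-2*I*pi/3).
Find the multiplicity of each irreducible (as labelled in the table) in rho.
Multiplicities: chi_1: 3, chi_2: 2, chi_3: 0, chi_4: 0.

Derivation: Use <chi_rho, chi> = (1/|G|) sum_C |C| * chi_rho(C) * conj(chi(C)) with |G| = 12 for each irreducible chi in the table:
  <chi_rho, chi_1> = (1/12)[1*(5)*conj(1) + 3*(5)*conj(1) + 4*(3 + 2*exp(2*I*pi/3))*conj(1) + 4*(3 + 2*exp(-2*I*pi/3))*conj(1)]
      = (1/12)[(5) + (15) + (12 + 8*exp(2*I*pi/3)) + (12 + 8*exp(-2*I*pi/3))] = 36/12 = 3
  <chi_rho, chi_2> = (1/12)[1*(5)*conj(1) + 3*(5)*conj(1) + 4*(3 + 2*exp(2*I*pi/3))*conj(exp(2*I*pi/3)) + 4*(3 + 2*exp(-2*I*pi/3))*conj(exp(-2*I*pi/3))]
      = (1/12)[(5) + (15) + (8 + 12*exp(-2*I*pi/3)) + (8 + 12*exp(2*I*pi/3))] = 24/12 = 2
  <chi_rho, chi_3> = (1/12)[1*(5)*conj(1) + 3*(5)*conj(1) + 4*(3 + 2*exp(2*I*pi/3))*conj(exp(-2*I*pi/3)) + 4*(3 + 2*exp(-2*I*pi/3))*conj(exp(2*I*pi/3))]
      = (1/12)[(5) + (15) + (8*exp(-2*I*pi/3) + 12*exp(2*I*pi/3)) + (12*exp(-2*I*pi/3) + 8*exp(2*I*pi/3))] = 0/12 = 0
  <chi_rho, chi_4> = (1/12)[1*(5)*conj(3) + 3*(5)*conj(-1) + 4*(3 + 2*exp(2*I*pi/3))*conj(0) + 4*(3 + 2*exp(-2*I*pi/3))*conj(0)]
      = (1/12)[(15) + (-15) + (0) + (0)] = 0/12 = 0
(Exp terms are combined using exp(i*s)*conj(exp(i*t)) = exp(i*(s-t)), and sums of them are collapsed using the identity that for every m > 1 the m distinct m-th roots of unity sum to 0, e.g. 1 + exp(2*I*pi/3) + exp(-2*I*pi/3) = 0.)
Dimension check: dim(rho) = sum (mult * dim) = 3*1 + 2*1 + 0*1 + 0*3 = 5 = chi_rho(e) = 5.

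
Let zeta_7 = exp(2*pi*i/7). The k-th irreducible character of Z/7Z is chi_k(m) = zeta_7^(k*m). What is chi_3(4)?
chi_3(4) = zeta_7^12 = exp(-4*I*pi/7)

chi_3(4) = zeta_7^(3*4) = zeta_7^12. Since zeta_7^7 = 1, this equals zeta_7^5 = exp(2*pi*i*5/7) = exp(-4*I*pi/7).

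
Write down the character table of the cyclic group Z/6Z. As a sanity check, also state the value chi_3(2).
Character table of Z/6Z (irreps indexed chi_0,...,chi_5 with chi_k(m) = zeta_6^(k*m), zeta_6 = exp(2*pi*i/6)):
  irrep \ class  {0} (size 1)  {1} (size 1)    {2} (size 1)    {3} (size 1)  {4} (size 1)    {5} (size 1)  
  chi_0          1             1               1               1             1               1             
  chi_1          1             exp(I*pi/3)     exp(2*I*pi/3)   -1            exp(-2*I*pi/3)  exp(-I*pi/3)  
  chi_2          1             exp(2*I*pi/3)   exp(-2*I*pi/3)  1             exp(2*I*pi/3)   exp(-2*I*pi/3)
  chi_3          1             -1              1               -1            1               -1            
  chi_4          1             exp(-2*I*pi/3)  exp(2*I*pi/3)   1             exp(-2*I*pi/3)  exp(2*I*pi/3) 
  chi_5          1             exp(-I*pi/3)    exp(-2*I*pi/3)  -1            exp(2*I*pi/3)   exp(I*pi/3)   

Spot check: chi_3(2) = zeta_6^(3*2) = zeta_6^6 = 1.

Working: Z/6Z is abelian, so all 6 irreducible complex representations are 1-dimensional. They are given by chi_k(m) = zeta_6^(k*m) for k = 0,...,5. Row orthogonality: sum_m chi_k(m) conj(chi_l(m)) = 6 * [k = l].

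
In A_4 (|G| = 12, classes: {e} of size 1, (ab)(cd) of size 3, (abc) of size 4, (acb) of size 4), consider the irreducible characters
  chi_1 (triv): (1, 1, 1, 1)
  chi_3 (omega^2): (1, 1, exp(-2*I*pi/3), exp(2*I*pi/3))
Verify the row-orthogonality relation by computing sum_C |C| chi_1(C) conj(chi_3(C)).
Sum = 0; so <chi_1, chi_3> = 0 (distinct irreducibles are orthogonal).

Compute term by term over conjugacy classes (|C| * chi_1(C) * conj(chi_3(C))):
  1*(1)*conj(1) + 3*(1)*conj(1) + 4*(1)*conj(exp(-2*I*pi/3)) + 4*(1)*conj(exp(2*I*pi/3))
  = (1) + (3) + (4*exp(2*I*pi/3)) + (4*exp(-2*I*pi/3))
  = 0.
(Exp terms are combined using exp(i*s)*conj(exp(i*t)) = exp(i*(s-t)), and sums of them are collapsed using the identity that for every m > 1 the m distinct m-th roots of unity sum to 0, e.g. 1 + exp(2*I*pi/3) + exp(-2*I*pi/3) = 0.)
Dividing by |G| = 12 gives 0/12 = 0, matching the row-orthogonality relation <chi_1, chi_3> = [chi_1 = chi_3].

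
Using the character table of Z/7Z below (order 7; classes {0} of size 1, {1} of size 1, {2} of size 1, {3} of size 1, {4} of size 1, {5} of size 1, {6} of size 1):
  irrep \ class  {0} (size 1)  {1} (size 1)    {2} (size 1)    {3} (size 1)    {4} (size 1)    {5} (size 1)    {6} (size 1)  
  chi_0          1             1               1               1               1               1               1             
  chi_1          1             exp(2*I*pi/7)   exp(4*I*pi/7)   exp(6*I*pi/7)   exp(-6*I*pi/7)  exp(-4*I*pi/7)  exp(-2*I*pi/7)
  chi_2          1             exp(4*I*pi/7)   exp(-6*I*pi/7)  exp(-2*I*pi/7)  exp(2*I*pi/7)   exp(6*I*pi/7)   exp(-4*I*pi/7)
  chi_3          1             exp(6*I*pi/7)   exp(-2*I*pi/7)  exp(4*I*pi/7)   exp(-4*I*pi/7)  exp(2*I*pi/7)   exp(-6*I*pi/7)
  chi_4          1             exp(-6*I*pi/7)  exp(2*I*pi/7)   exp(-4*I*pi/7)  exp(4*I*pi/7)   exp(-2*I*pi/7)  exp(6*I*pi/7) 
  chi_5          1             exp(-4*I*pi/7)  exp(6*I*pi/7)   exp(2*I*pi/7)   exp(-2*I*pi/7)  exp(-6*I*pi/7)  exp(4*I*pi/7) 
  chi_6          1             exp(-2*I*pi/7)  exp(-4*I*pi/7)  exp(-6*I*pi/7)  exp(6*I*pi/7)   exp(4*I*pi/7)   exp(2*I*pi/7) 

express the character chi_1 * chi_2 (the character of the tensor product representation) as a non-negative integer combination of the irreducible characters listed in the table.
chi_1 tensor chi_2 = chi_3 (all other irreducibles have multiplicity 0).

Solution. The character of a tensor product is the pointwise product (chi_1 * chi_2)(C) = chi_1(C) * chi_2(C):
  {0}: (1)*(1), {1}: (exp(2*I*pi/7))*(exp(4*I*pi/7)), {2}: (exp(4*I*pi/7))*(exp(-6*I*pi/7)), {3}: (exp(6*I*pi/7))*(exp(-2*I*pi/7)), {4}: (exp(-6*I*pi/7))*(exp(2*I*pi/7)), {5}: (exp(-4*I*pi/7))*(exp(6*I*pi/7)), {6}: (exp(-2*I*pi/7))*(exp(-4*I*pi/7))
so (chi_1 * chi_2) takes values
  {0} -> 1, {1} -> exp(6*I*pi/7), {2} -> exp(-2*I*pi/7), {3} -> exp(4*I*pi/7), {4} -> exp(-4*I*pi/7), {5} -> exp(2*I*pi/7), {6} -> exp(-6*I*pi/7).
Now take the inner product of this character with each irreducible chi from the table, <chi_1*chi_2, chi> = (1/7) sum_C |C| (chi_1*chi_2)(C) conj(chi(C)):
  <chi_1*chi_2, chi_0> = (1/7)[1*(1)*conj(1) + 1*(exp(6*I*pi/7))*conj(1) + 1*(exp(-2*I*pi/7))*conj(1) + 1*(exp(4*I*pi/7))*conj(1) + 1*(exp(-4*I*pi/7))*conj(1) + 1*(exp(2*I*pi/7))*conj(1) + 1*(exp(-6*I*pi/7))*conj(1)]
      = (1/7)[(1) + (exp(6*I*pi/7)) + (exp(-2*I*pi/7)) + (exp(4*I*pi/7)) + (exp(-4*I*pi/7)) + (exp(2*I*pi/7)) + (exp(-6*I*pi/7))] = 0/7 = 0
  <chi_1*chi_2, chi_1> = (1/7)[1*(1)*conj(1) + 1*(exp(6*I*pi/7))*conj(exp(2*I*pi/7)) + 1*(exp(-2*I*pi/7))*conj(exp(4*I*pi/7)) + 1*(exp(4*I*pi/7))*conj(exp(6*I*pi/7)) + 1*(exp(-4*I*pi/7))*conj(exp(-6*I*pi/7)) + 1*(exp(2*I*pi/7))*conj(exp(-4*I*pi/7)) + 1*(exp(-6*I*pi/7))*conj(exp(-2*I*pi/7))]
      = (1/7)[(1) + (exp(4*I*pi/7)) + (exp(-6*I*pi/7)) + (exp(-2*I*pi/7)) + (exp(2*I*pi/7)) + (exp(6*I*pi/7)) + (exp(-4*I*pi/7))] = 0/7 = 0
  <chi_1*chi_2, chi_2> = (1/7)[1*(1)*conj(1) + 1*(exp(6*I*pi/7))*conj(exp(4*I*pi/7)) + 1*(exp(-2*I*pi/7))*conj(exp(-6*I*pi/7)) + 1*(exp(4*I*pi/7))*conj(exp(-2*I*pi/7)) + 1*(exp(-4*I*pi/7))*conj(exp(2*I*pi/7)) + 1*(exp(2*I*pi/7))*conj(exp(6*I*pi/7)) + 1*(exp(-6*I*pi/7))*conj(exp(-4*I*pi/7))]
      = (1/7)[(1) + (exp(2*I*pi/7)) + (exp(4*I*pi/7)) + (exp(6*I*pi/7)) + (exp(-6*I*pi/7)) + (exp(-4*I*pi/7)) + (exp(-2*I*pi/7))] = 0/7 = 0
  <chi_1*chi_2, chi_3> = (1/7)[1*(1)*conj(1) + 1*(exp(6*I*pi/7))*conj(exp(6*I*pi/7)) + 1*(exp(-2*I*pi/7))*conj(exp(-2*I*pi/7)) + 1*(exp(4*I*pi/7))*conj(exp(4*I*pi/7)) + 1*(exp(-4*I*pi/7))*conj(exp(-4*I*pi/7)) + 1*(exp(2*I*pi/7))*conj(exp(2*I*pi/7)) + 1*(exp(-6*I*pi/7))*conj(exp(-6*I*pi/7))]
      = (1/7)[(1) + (1) + (1) + (1) + (1) + (1) + (1)] = 7/7 = 1
  <chi_1*chi_2, chi_4> = (1/7)[1*(1)*conj(1) + 1*(exp(6*I*pi/7))*conj(exp(-6*I*pi/7)) + 1*(exp(-2*I*pi/7))*conj(exp(2*I*pi/7)) + 1*(exp(4*I*pi/7))*conj(exp(-4*I*pi/7)) + 1*(exp(-4*I*pi/7))*conj(exp(4*I*pi/7)) + 1*(exp(2*I*pi/7))*conj(exp(-2*I*pi/7)) + 1*(exp(-6*I*pi/7))*conj(exp(6*I*pi/7))]
      = (1/7)[(1) + (exp(-2*I*pi/7)) + (exp(-4*I*pi/7)) + (exp(-6*I*pi/7)) + (exp(6*I*pi/7)) + (exp(4*I*pi/7)) + (exp(2*I*pi/7))] = 0/7 = 0
  <chi_1*chi_2, chi_5> = (1/7)[1*(1)*conj(1) + 1*(exp(6*I*pi/7))*conj(exp(-4*I*pi/7)) + 1*(exp(-2*I*pi/7))*conj(exp(6*I*pi/7)) + 1*(exp(4*I*pi/7))*conj(exp(2*I*pi/7)) + 1*(exp(-4*I*pi/7))*conj(exp(-2*I*pi/7)) + 1*(exp(2*I*pi/7))*conj(exp(-6*I*pi/7)) + 1*(exp(-6*I*pi/7))*conj(exp(4*I*pi/7))]
      = (1/7)[(1) + (exp(-4*I*pi/7)) + (exp(6*I*pi/7)) + (exp(2*I*pi/7)) + (exp(-2*I*pi/7)) + (exp(-6*I*pi/7)) + (exp(4*I*pi/7))] = 0/7 = 0
  <chi_1*chi_2, chi_6> = (1/7)[1*(1)*conj(1) + 1*(exp(6*I*pi/7))*conj(exp(-2*I*pi/7)) + 1*(exp(-2*I*pi/7))*conj(exp(-4*I*pi/7)) + 1*(exp(4*I*pi/7))*conj(exp(-6*I*pi/7)) + 1*(exp(-4*I*pi/7))*conj(exp(6*I*pi/7)) + 1*(exp(2*I*pi/7))*conj(exp(4*I*pi/7)) + 1*(exp(-6*I*pi/7))*conj(exp(2*I*pi/7))]
      = (1/7)[(1) + (exp(-6*I*pi/7)) + (exp(2*I*pi/7)) + (exp(-4*I*pi/7)) + (exp(4*I*pi/7)) + (exp(-2*I*pi/7)) + (exp(6*I*pi/7))] = 0/7 = 0
(Exp terms are combined using exp(i*s)*conj(exp(i*t)) = exp(i*(s-t)), and sums of them are collapsed using the identity that for every m > 1 the m distinct m-th roots of unity sum to 0, e.g. 1 + exp(2*I*pi/3) + exp(-2*I*pi/3) = 0.)
Hence the multiplicities are chi_3: 1. Dimension check: dim(chi_1)*dim(chi_2) = 1*1 = 1 and sum (mult * dim) = 1*1 = 1.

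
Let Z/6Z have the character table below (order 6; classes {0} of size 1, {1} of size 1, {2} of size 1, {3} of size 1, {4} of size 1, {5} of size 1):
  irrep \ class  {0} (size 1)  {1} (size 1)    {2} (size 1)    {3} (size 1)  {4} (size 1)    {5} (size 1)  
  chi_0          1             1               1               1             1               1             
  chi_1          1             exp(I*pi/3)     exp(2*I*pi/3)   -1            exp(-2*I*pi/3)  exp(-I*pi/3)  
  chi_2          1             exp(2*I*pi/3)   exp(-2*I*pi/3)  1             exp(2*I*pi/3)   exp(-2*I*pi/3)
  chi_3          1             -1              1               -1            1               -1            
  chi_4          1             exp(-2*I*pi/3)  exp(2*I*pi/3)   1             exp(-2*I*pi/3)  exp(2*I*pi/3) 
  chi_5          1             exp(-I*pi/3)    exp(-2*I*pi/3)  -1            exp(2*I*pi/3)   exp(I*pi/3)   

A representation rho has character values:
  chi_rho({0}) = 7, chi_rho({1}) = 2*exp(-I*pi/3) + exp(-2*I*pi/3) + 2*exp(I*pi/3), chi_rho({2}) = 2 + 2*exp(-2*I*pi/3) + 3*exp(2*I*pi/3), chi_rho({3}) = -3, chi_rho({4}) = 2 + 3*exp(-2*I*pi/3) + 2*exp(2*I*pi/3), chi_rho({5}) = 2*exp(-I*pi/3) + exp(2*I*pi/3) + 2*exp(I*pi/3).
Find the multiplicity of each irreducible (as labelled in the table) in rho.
Multiplicities: chi_0: 1, chi_1: 2, chi_2: 0, chi_3: 1, chi_4: 1, chi_5: 2.

Justification: Use <chi_rho, chi> = (1/|G|) sum_C |C| * chi_rho(C) * conj(chi(C)) with |G| = 6 for each irreducible chi in the table:
  <chi_rho, chi_0> = (1/6)[1*(7)*conj(1) + 1*(2*exp(-I*pi/3) + exp(-2*I*pi/3) + 2*exp(I*pi/3))*conj(1) + 1*(2 + 2*exp(-2*I*pi/3) + 3*exp(2*I*pi/3))*conj(1) + 1*(-3)*conj(1) + 1*(2 + 3*exp(-2*I*pi/3) + 2*exp(2*I*pi/3))*conj(1) + 1*(2*exp(-I*pi/3) + exp(2*I*pi/3) + 2*exp(I*pi/3))*conj(1)]
      = (1/6)[(7) + (2*exp(-I*pi/3) + exp(-2*I*pi/3) + 2*exp(I*pi/3)) + (2 + 2*exp(-2*I*pi/3) + 3*exp(2*I*pi/3)) + (-3) + (2 + 3*exp(-2*I*pi/3) + 2*exp(2*I*pi/3)) + (2*exp(-I*pi/3) + exp(2*I*pi/3) + 2*exp(I*pi/3))] = 6/6 = 1
  <chi_rho, chi_1> = (1/6)[1*(7)*conj(1) + 1*(2*exp(-I*pi/3) + exp(-2*I*pi/3) + 2*exp(I*pi/3))*conj(exp(I*pi/3)) + 1*(2 + 2*exp(-2*I*pi/3) + 3*exp(2*I*pi/3))*conj(exp(2*I*pi/3)) + 1*(-3)*conj(-1) + 1*(2 + 3*exp(-2*I*pi/3) + 2*exp(2*I*pi/3))*conj(exp(-2*I*pi/3)) + 1*(2*exp(-I*pi/3) + exp(2*I*pi/3) + 2*exp(I*pi/3))*conj(exp(-I*pi/3))]
      = (1/6)[(7) + (1 + 2*exp(-2*I*pi/3)) + (1) + (3) + (1) + (1 + 2*exp(2*I*pi/3))] = 12/6 = 2
  <chi_rho, chi_2> = (1/6)[1*(7)*conj(1) + 1*(2*exp(-I*pi/3) + exp(-2*I*pi/3) + 2*exp(I*pi/3))*conj(exp(2*I*pi/3)) + 1*(2 + 2*exp(-2*I*pi/3) + 3*exp(2*I*pi/3))*conj(exp(-2*I*pi/3)) + 1*(-3)*conj(1) + 1*(2 + 3*exp(-2*I*pi/3) + 2*exp(2*I*pi/3))*conj(exp(2*I*pi/3)) + 1*(2*exp(-I*pi/3) + exp(2*I*pi/3) + 2*exp(I*pi/3))*conj(exp(-2*I*pi/3))]
      = (1/6)[(7) + (-2 + 2*exp(-I*pi/3) + exp(2*I*pi/3)) + (2 + 3*exp(-2*I*pi/3) + 2*exp(2*I*pi/3)) + (-3) + (2 + 2*exp(-2*I*pi/3) + 3*exp(2*I*pi/3)) + (-2 + exp(-2*I*pi/3) + 2*exp(I*pi/3))] = 0/6 = 0
  <chi_rho, chi_3> = (1/6)[1*(7)*conj(1) + 1*(2*exp(-I*pi/3) + exp(-2*I*pi/3) + 2*exp(I*pi/3))*conj(-1) + 1*(2 + 2*exp(-2*I*pi/3) + 3*exp(2*I*pi/3))*conj(1) + 1*(-3)*conj(-1) + 1*(2 + 3*exp(-2*I*pi/3) + 2*exp(2*I*pi/3))*conj(1) + 1*(2*exp(-I*pi/3) + exp(2*I*pi/3) + 2*exp(I*pi/3))*conj(-1)]
      = (1/6)[(7) + (-2*exp(I*pi/3) - exp(-2*I*pi/3) - 2*exp(-I*pi/3)) + (2 + 2*exp(-2*I*pi/3) + 3*exp(2*I*pi/3)) + (3) + (2 + 3*exp(-2*I*pi/3) + 2*exp(2*I*pi/3)) + (-2*exp(I*pi/3) - exp(2*I*pi/3) - 2*exp(-I*pi/3))] = 6/6 = 1
  <chi_rho, chi_4> = (1/6)[1*(7)*conj(1) + 1*(2*exp(-I*pi/3) + exp(-2*I*pi/3) + 2*exp(I*pi/3))*conj(exp(-2*I*pi/3)) + 1*(2 + 2*exp(-2*I*pi/3) + 3*exp(2*I*pi/3))*conj(exp(2*I*pi/3)) + 1*(-3)*conj(1) + 1*(2 + 3*exp(-2*I*pi/3) + 2*exp(2*I*pi/3))*conj(exp(-2*I*pi/3)) + 1*(2*exp(-I*pi/3) + exp(2*I*pi/3) + 2*exp(I*pi/3))*conj(exp(2*I*pi/3))]
      = (1/6)[(7) + (-1 + 2*exp(I*pi/3)) + (1) + (-3) + (1) + (-1 + 2*exp(-I*pi/3))] = 6/6 = 1
  <chi_rho, chi_5> = (1/6)[1*(7)*conj(1) + 1*(2*exp(-I*pi/3) + exp(-2*I*pi/3) + 2*exp(I*pi/3))*conj(exp(-I*pi/3)) + 1*(2 + 2*exp(-2*I*pi/3) + 3*exp(2*I*pi/3))*conj(exp(-2*I*pi/3)) + 1*(-3)*conj(-1) + 1*(2 + 3*exp(-2*I*pi/3) + 2*exp(2*I*pi/3))*conj(exp(2*I*pi/3)) + 1*(2*exp(-I*pi/3) + exp(2*I*pi/3) + 2*exp(I*pi/3))*conj(exp(I*pi/3))]
      = (1/6)[(7) + (2 + exp(-I*pi/3) + 2*exp(2*I*pi/3)) + (2 + 3*exp(-2*I*pi/3) + 2*exp(2*I*pi/3)) + (3) + (2 + 2*exp(-2*I*pi/3) + 3*exp(2*I*pi/3)) + (2 + 2*exp(-2*I*pi/3) + exp(I*pi/3))] = 12/6 = 2
(Exp terms are combined using exp(i*s)*conj(exp(i*t)) = exp(i*(s-t)), and sums of them are collapsed using the identity that for every m > 1 the m distinct m-th roots of unity sum to 0, e.g. 1 + exp(2*I*pi/3) + exp(-2*I*pi/3) = 0.)
Dimension check: dim(rho) = sum (mult * dim) = 1*1 + 2*1 + 0*1 + 1*1 + 1*1 + 2*1 = 7 = chi_rho(e) = 7.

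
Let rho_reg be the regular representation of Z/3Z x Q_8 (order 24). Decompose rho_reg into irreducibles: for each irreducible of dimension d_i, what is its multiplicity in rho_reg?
Each irreducible V_i of dimension d_i appears with multiplicity d_i, i.e. rho_reg = (direct sum over all irreducibles V_i) d_i V_i. The irreducible dimensions for Z/3Z x Q_8 are 1, 1, 1, 1, 1, 1, 1, 1, 1, 1, 1, 1, 2, 2, 2: 12 irreducibles of dimension 1, each with multiplicity 1; 3 irreducibles of dimension 2, each with multiplicity 2. Total dimension 12*1*1 + 3*2*2 = 24 = |G|.

Solution. General theorem: in the regular representation of a finite group G, each irreducible appears with multiplicity equal to its dimension. Check: dim(rho_reg) = sum d_i^2 = 1 + 1 + 1 + 1 + 1 + 1 + 1 + 1 + 1 + 1 + 1 + 1 + 4 + 4 + 4 = 24 = |G|.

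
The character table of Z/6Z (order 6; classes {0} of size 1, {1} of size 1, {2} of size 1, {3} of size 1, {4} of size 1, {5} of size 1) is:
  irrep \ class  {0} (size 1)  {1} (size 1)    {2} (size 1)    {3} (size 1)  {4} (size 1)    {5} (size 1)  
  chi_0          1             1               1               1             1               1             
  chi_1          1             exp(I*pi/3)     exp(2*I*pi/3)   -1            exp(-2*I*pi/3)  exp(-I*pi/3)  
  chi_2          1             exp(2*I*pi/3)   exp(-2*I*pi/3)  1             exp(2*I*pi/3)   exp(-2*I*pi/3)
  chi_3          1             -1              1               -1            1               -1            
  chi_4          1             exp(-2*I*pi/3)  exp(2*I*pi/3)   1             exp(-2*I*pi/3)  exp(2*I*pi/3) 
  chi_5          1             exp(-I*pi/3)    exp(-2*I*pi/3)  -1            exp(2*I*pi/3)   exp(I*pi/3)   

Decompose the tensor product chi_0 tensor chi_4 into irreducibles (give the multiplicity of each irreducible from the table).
chi_0 tensor chi_4 = chi_4 (all other irreducibles have multiplicity 0).

Details: The character of a tensor product is the pointwise product (chi_0 * chi_4)(C) = chi_0(C) * chi_4(C):
  {0}: (1)*(1), {1}: (1)*(exp(-2*I*pi/3)), {2}: (1)*(exp(2*I*pi/3)), {3}: (1)*(1), {4}: (1)*(exp(-2*I*pi/3)), {5}: (1)*(exp(2*I*pi/3))
so (chi_0 * chi_4) takes values
  {0} -> 1, {1} -> exp(-2*I*pi/3), {2} -> exp(2*I*pi/3), {3} -> 1, {4} -> exp(-2*I*pi/3), {5} -> exp(2*I*pi/3).
Now take the inner product of this character with each irreducible chi from the table, <chi_0*chi_4, chi> = (1/6) sum_C |C| (chi_0*chi_4)(C) conj(chi(C)):
  <chi_0*chi_4, chi_0> = (1/6)[1*(1)*conj(1) + 1*(exp(-2*I*pi/3))*conj(1) + 1*(exp(2*I*pi/3))*conj(1) + 1*(1)*conj(1) + 1*(exp(-2*I*pi/3))*conj(1) + 1*(exp(2*I*pi/3))*conj(1)]
      = (1/6)[(1) + (exp(-2*I*pi/3)) + (exp(2*I*pi/3)) + (1) + (exp(-2*I*pi/3)) + (exp(2*I*pi/3))] = 0/6 = 0
  <chi_0*chi_4, chi_1> = (1/6)[1*(1)*conj(1) + 1*(exp(-2*I*pi/3))*conj(exp(I*pi/3)) + 1*(exp(2*I*pi/3))*conj(exp(2*I*pi/3)) + 1*(1)*conj(-1) + 1*(exp(-2*I*pi/3))*conj(exp(-2*I*pi/3)) + 1*(exp(2*I*pi/3))*conj(exp(-I*pi/3))]
      = (1/6)[(1) + (-1) + (1) + (-1) + (1) + (-1)] = 0/6 = 0
  <chi_0*chi_4, chi_2> = (1/6)[1*(1)*conj(1) + 1*(exp(-2*I*pi/3))*conj(exp(2*I*pi/3)) + 1*(exp(2*I*pi/3))*conj(exp(-2*I*pi/3)) + 1*(1)*conj(1) + 1*(exp(-2*I*pi/3))*conj(exp(2*I*pi/3)) + 1*(exp(2*I*pi/3))*conj(exp(-2*I*pi/3))]
      = (1/6)[(1) + (exp(2*I*pi/3)) + (exp(-2*I*pi/3)) + (1) + (exp(2*I*pi/3)) + (exp(-2*I*pi/3))] = 0/6 = 0
  <chi_0*chi_4, chi_3> = (1/6)[1*(1)*conj(1) + 1*(exp(-2*I*pi/3))*conj(-1) + 1*(exp(2*I*pi/3))*conj(1) + 1*(1)*conj(-1) + 1*(exp(-2*I*pi/3))*conj(1) + 1*(exp(2*I*pi/3))*conj(-1)]
      = (1/6)[(1) + (-exp(-2*I*pi/3)) + (exp(2*I*pi/3)) + (-1) + (exp(-2*I*pi/3)) + (-exp(2*I*pi/3))] = 0/6 = 0
  <chi_0*chi_4, chi_4> = (1/6)[1*(1)*conj(1) + 1*(exp(-2*I*pi/3))*conj(exp(-2*I*pi/3)) + 1*(exp(2*I*pi/3))*conj(exp(2*I*pi/3)) + 1*(1)*conj(1) + 1*(exp(-2*I*pi/3))*conj(exp(-2*I*pi/3)) + 1*(exp(2*I*pi/3))*conj(exp(2*I*pi/3))]
      = (1/6)[(1) + (1) + (1) + (1) + (1) + (1)] = 6/6 = 1
  <chi_0*chi_4, chi_5> = (1/6)[1*(1)*conj(1) + 1*(exp(-2*I*pi/3))*conj(exp(-I*pi/3)) + 1*(exp(2*I*pi/3))*conj(exp(-2*I*pi/3)) + 1*(1)*conj(-1) + 1*(exp(-2*I*pi/3))*conj(exp(2*I*pi/3)) + 1*(exp(2*I*pi/3))*conj(exp(I*pi/3))]
      = (1/6)[(1) + (exp(-I*pi/3)) + (exp(-2*I*pi/3)) + (-1) + (exp(2*I*pi/3)) + (exp(I*pi/3))] = 0/6 = 0
(Exp terms are combined using exp(i*s)*conj(exp(i*t)) = exp(i*(s-t)), and sums of them are collapsed using the identity that for every m > 1 the m distinct m-th roots of unity sum to 0, e.g. 1 + exp(2*I*pi/3) + exp(-2*I*pi/3) = 0.)
Hence the multiplicities are chi_4: 1. Dimension check: dim(chi_0)*dim(chi_4) = 1*1 = 1 and sum (mult * dim) = 1*1 = 1.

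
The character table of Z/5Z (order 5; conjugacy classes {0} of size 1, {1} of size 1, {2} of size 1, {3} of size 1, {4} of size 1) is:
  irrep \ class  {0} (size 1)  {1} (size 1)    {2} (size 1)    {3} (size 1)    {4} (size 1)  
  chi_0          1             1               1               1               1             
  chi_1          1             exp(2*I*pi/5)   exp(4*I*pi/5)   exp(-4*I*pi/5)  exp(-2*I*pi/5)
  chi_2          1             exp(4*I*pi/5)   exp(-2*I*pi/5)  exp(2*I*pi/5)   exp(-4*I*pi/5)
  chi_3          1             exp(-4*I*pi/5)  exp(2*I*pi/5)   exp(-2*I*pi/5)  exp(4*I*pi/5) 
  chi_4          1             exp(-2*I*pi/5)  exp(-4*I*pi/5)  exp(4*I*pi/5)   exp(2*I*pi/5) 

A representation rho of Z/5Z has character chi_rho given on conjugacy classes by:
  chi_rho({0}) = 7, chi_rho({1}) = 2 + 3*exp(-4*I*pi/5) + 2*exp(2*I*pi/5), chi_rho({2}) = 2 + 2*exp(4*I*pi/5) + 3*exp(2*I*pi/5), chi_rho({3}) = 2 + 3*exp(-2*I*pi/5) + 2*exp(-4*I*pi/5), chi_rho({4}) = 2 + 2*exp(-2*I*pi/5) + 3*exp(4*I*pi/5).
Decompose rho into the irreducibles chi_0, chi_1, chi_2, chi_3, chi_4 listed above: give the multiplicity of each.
Multiplicities: chi_0: 2, chi_1: 2, chi_2: 0, chi_3: 3, chi_4: 0.

Solution. Use <chi_rho, chi> = (1/|G|) sum_C |C| * chi_rho(C) * conj(chi(C)) with |G| = 5 for each irreducible chi in the table:
  <chi_rho, chi_0> = (1/5)[1*(7)*conj(1) + 1*(2 + 3*exp(-4*I*pi/5) + 2*exp(2*I*pi/5))*conj(1) + 1*(2 + 2*exp(4*I*pi/5) + 3*exp(2*I*pi/5))*conj(1) + 1*(2 + 3*exp(-2*I*pi/5) + 2*exp(-4*I*pi/5))*conj(1) + 1*(2 + 2*exp(-2*I*pi/5) + 3*exp(4*I*pi/5))*conj(1)]
      = (1/5)[(7) + (2 + 3*exp(-4*I*pi/5) + 2*exp(2*I*pi/5)) + (2 + 2*exp(4*I*pi/5) + 3*exp(2*I*pi/5)) + (2 + 3*exp(-2*I*pi/5) + 2*exp(-4*I*pi/5)) + (2 + 2*exp(-2*I*pi/5) + 3*exp(4*I*pi/5))] = 10/5 = 2
  <chi_rho, chi_1> = (1/5)[1*(7)*conj(1) + 1*(2 + 3*exp(-4*I*pi/5) + 2*exp(2*I*pi/5))*conj(exp(2*I*pi/5)) + 1*(2 + 2*exp(4*I*pi/5) + 3*exp(2*I*pi/5))*conj(exp(4*I*pi/5)) + 1*(2 + 3*exp(-2*I*pi/5) + 2*exp(-4*I*pi/5))*conj(exp(-4*I*pi/5)) + 1*(2 + 2*exp(-2*I*pi/5) + 3*exp(4*I*pi/5))*conj(exp(-2*I*pi/5))]
      = (1/5)[(7) + (2 + 2*exp(-2*I*pi/5) + 3*exp(4*I*pi/5)) + (2 + 3*exp(-2*I*pi/5) + 2*exp(-4*I*pi/5)) + (2 + 2*exp(4*I*pi/5) + 3*exp(2*I*pi/5)) + (2 + 3*exp(-4*I*pi/5) + 2*exp(2*I*pi/5))] = 10/5 = 2
  <chi_rho, chi_2> = (1/5)[1*(7)*conj(1) + 1*(2 + 3*exp(-4*I*pi/5) + 2*exp(2*I*pi/5))*conj(exp(4*I*pi/5)) + 1*(2 + 2*exp(4*I*pi/5) + 3*exp(2*I*pi/5))*conj(exp(-2*I*pi/5)) + 1*(2 + 3*exp(-2*I*pi/5) + 2*exp(-4*I*pi/5))*conj(exp(2*I*pi/5)) + 1*(2 + 2*exp(-2*I*pi/5) + 3*exp(4*I*pi/5))*conj(exp(-4*I*pi/5))]
      = (1/5)[(7) + (2*exp(-2*I*pi/5) + 2*exp(-4*I*pi/5) + 3*exp(2*I*pi/5)) + (2*exp(-4*I*pi/5) + 3*exp(4*I*pi/5) + 2*exp(2*I*pi/5)) + (2*exp(-2*I*pi/5) + 3*exp(-4*I*pi/5) + 2*exp(4*I*pi/5)) + (3*exp(-2*I*pi/5) + 2*exp(4*I*pi/5) + 2*exp(2*I*pi/5))] = 0/5 = 0
  <chi_rho, chi_3> = (1/5)[1*(7)*conj(1) + 1*(2 + 3*exp(-4*I*pi/5) + 2*exp(2*I*pi/5))*conj(exp(-4*I*pi/5)) + 1*(2 + 2*exp(4*I*pi/5) + 3*exp(2*I*pi/5))*conj(exp(2*I*pi/5)) + 1*(2 + 3*exp(-2*I*pi/5) + 2*exp(-4*I*pi/5))*conj(exp(-2*I*pi/5)) + 1*(2 + 2*exp(-2*I*pi/5) + 3*exp(4*I*pi/5))*conj(exp(4*I*pi/5))]
      = (1/5)[(7) + (3 + 2*exp(-4*I*pi/5) + 2*exp(4*I*pi/5)) + (3 + 2*exp(-2*I*pi/5) + 2*exp(2*I*pi/5)) + (3 + 2*exp(-2*I*pi/5) + 2*exp(2*I*pi/5)) + (3 + 2*exp(-4*I*pi/5) + 2*exp(4*I*pi/5))] = 15/5 = 3
  <chi_rho, chi_4> = (1/5)[1*(7)*conj(1) + 1*(2 + 3*exp(-4*I*pi/5) + 2*exp(2*I*pi/5))*conj(exp(-2*I*pi/5)) + 1*(2 + 2*exp(4*I*pi/5) + 3*exp(2*I*pi/5))*conj(exp(-4*I*pi/5)) + 1*(2 + 3*exp(-2*I*pi/5) + 2*exp(-4*I*pi/5))*conj(exp(4*I*pi/5)) + 1*(2 + 2*exp(-2*I*pi/5) + 3*exp(4*I*pi/5))*conj(exp(2*I*pi/5))]
      = (1/5)[(7) + (3*exp(-2*I*pi/5) + 2*exp(4*I*pi/5) + 2*exp(2*I*pi/5)) + (2*exp(-2*I*pi/5) + 3*exp(-4*I*pi/5) + 2*exp(4*I*pi/5)) + (2*exp(-4*I*pi/5) + 3*exp(4*I*pi/5) + 2*exp(2*I*pi/5)) + (2*exp(-2*I*pi/5) + 2*exp(-4*I*pi/5) + 3*exp(2*I*pi/5))] = 0/5 = 0
(Exp terms are combined using exp(i*s)*conj(exp(i*t)) = exp(i*(s-t)), and sums of them are collapsed using the identity that for every m > 1 the m distinct m-th roots of unity sum to 0, e.g. 1 + exp(2*I*pi/3) + exp(-2*I*pi/3) = 0.)
Dimension check: dim(rho) = sum (mult * dim) = 2*1 + 2*1 + 0*1 + 3*1 + 0*1 = 7 = chi_rho(e) = 7.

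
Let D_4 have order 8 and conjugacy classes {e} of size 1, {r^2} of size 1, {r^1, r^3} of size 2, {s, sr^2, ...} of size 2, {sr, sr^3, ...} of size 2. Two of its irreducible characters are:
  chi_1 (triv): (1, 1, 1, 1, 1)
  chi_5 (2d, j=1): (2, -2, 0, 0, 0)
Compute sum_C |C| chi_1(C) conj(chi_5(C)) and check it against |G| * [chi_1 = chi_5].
Sum = 0; so <chi_1, chi_5> = 0 (distinct irreducibles are orthogonal).

Argument: Compute term by term over conjugacy classes (|C| * chi_1(C) * conj(chi_5(C))):
  1*(1)*conj(2) + 1*(1)*conj(-2) + 2*(1)*conj(0) + 2*(1)*conj(0) + 2*(1)*conj(0)
  = (2) + (-2) + (0) + (0) + (0)
  = 0.
Dividing by |G| = 8 gives 0/8 = 0, matching the row-orthogonality relation <chi_1, chi_5> = [chi_1 = chi_5].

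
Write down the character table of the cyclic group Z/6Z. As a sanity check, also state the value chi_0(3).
Character table of Z/6Z (irreps indexed chi_0,...,chi_5 with chi_k(m) = zeta_6^(k*m), zeta_6 = exp(2*pi*i/6)):
  irrep \ class  {0} (size 1)  {1} (size 1)    {2} (size 1)    {3} (size 1)  {4} (size 1)    {5} (size 1)  
  chi_0          1             1               1               1             1               1             
  chi_1          1             exp(I*pi/3)     exp(2*I*pi/3)   -1            exp(-2*I*pi/3)  exp(-I*pi/3)  
  chi_2          1             exp(2*I*pi/3)   exp(-2*I*pi/3)  1             exp(2*I*pi/3)   exp(-2*I*pi/3)
  chi_3          1             -1              1               -1            1               -1            
  chi_4          1             exp(-2*I*pi/3)  exp(2*I*pi/3)   1             exp(-2*I*pi/3)  exp(2*I*pi/3) 
  chi_5          1             exp(-I*pi/3)    exp(-2*I*pi/3)  -1            exp(2*I*pi/3)   exp(I*pi/3)   

Spot check: chi_0(3) = zeta_6^(0*3) = zeta_6^0 = 1.

Justification: Z/6Z is abelian, so all 6 irreducible complex representations are 1-dimensional. They are given by chi_k(m) = zeta_6^(k*m) for k = 0,...,5. Row orthogonality: sum_m chi_k(m) conj(chi_l(m)) = 6 * [k = l].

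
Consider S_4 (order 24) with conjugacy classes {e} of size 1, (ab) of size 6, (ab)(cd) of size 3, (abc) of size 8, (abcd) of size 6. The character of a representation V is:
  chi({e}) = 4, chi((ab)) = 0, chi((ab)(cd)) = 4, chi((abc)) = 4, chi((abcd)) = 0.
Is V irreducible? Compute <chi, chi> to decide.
Not irreducible (reducible): <chi, chi> = 8 > 1.

Proof sketch: <chi, chi> = (1/|G|) sum_C |C| * |chi(C)|^2 = (1/24)[1*|4|^2 + 6*|0|^2 + 3*|4|^2 + 8*|4|^2 + 6*|0|^2]
  = (1/24)[(16) + (0) + (48) + (128) + (0)] = 192/24 = 8.
A character is irreducible iff <chi, chi> = 1, so this representation is reducible.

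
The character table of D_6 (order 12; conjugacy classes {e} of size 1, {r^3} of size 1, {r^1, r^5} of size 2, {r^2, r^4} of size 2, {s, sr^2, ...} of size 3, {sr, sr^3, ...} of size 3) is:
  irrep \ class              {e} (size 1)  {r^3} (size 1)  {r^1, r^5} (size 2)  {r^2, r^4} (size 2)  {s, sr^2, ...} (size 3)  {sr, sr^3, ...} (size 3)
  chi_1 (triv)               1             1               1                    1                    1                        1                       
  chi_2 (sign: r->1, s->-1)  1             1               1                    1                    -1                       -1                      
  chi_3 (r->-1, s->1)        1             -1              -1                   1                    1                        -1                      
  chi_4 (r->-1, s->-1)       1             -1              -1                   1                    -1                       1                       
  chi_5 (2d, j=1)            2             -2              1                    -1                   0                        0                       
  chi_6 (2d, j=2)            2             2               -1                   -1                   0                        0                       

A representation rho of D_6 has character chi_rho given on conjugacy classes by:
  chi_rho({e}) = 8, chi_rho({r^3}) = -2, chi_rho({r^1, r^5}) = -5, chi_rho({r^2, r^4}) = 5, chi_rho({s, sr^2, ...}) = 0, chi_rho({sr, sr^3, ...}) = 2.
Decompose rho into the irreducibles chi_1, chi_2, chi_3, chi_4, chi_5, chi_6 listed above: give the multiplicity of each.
Multiplicities: chi_1: 1, chi_2: 0, chi_3: 2, chi_4: 3, chi_5: 0, chi_6: 1.

Details: Use <chi_rho, chi> = (1/|G|) sum_C |C| * chi_rho(C) * conj(chi(C)) with |G| = 12 for each irreducible chi in the table:
  <chi_rho, chi_1> = (1/12)[1*(8)*conj(1) + 1*(-2)*conj(1) + 2*(-5)*conj(1) + 2*(5)*conj(1) + 3*(0)*conj(1) + 3*(2)*conj(1)]
      = (1/12)[(8) + (-2) + (-10) + (10) + (0) + (6)] = 12/12 = 1
  <chi_rho, chi_2> = (1/12)[1*(8)*conj(1) + 1*(-2)*conj(1) + 2*(-5)*conj(1) + 2*(5)*conj(1) + 3*(0)*conj(-1) + 3*(2)*conj(-1)]
      = (1/12)[(8) + (-2) + (-10) + (10) + (0) + (-6)] = 0/12 = 0
  <chi_rho, chi_3> = (1/12)[1*(8)*conj(1) + 1*(-2)*conj(-1) + 2*(-5)*conj(-1) + 2*(5)*conj(1) + 3*(0)*conj(1) + 3*(2)*conj(-1)]
      = (1/12)[(8) + (2) + (10) + (10) + (0) + (-6)] = 24/12 = 2
  <chi_rho, chi_4> = (1/12)[1*(8)*conj(1) + 1*(-2)*conj(-1) + 2*(-5)*conj(-1) + 2*(5)*conj(1) + 3*(0)*conj(-1) + 3*(2)*conj(1)]
      = (1/12)[(8) + (2) + (10) + (10) + (0) + (6)] = 36/12 = 3
  <chi_rho, chi_5> = (1/12)[1*(8)*conj(2) + 1*(-2)*conj(-2) + 2*(-5)*conj(1) + 2*(5)*conj(-1) + 3*(0)*conj(0) + 3*(2)*conj(0)]
      = (1/12)[(16) + (4) + (-10) + (-10) + (0) + (0)] = 0/12 = 0
  <chi_rho, chi_6> = (1/12)[1*(8)*conj(2) + 1*(-2)*conj(2) + 2*(-5)*conj(-1) + 2*(5)*conj(-1) + 3*(0)*conj(0) + 3*(2)*conj(0)]
      = (1/12)[(16) + (-4) + (10) + (-10) + (0) + (0)] = 12/12 = 1
Dimension check: dim(rho) = sum (mult * dim) = 1*1 + 0*1 + 2*1 + 3*1 + 0*2 + 1*2 = 8 = chi_rho(e) = 8.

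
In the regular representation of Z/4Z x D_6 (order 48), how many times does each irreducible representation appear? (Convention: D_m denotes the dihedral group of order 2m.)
Each irreducible V_i of dimension d_i appears with multiplicity d_i, i.e. rho_reg = (direct sum over all irreducibles V_i) d_i V_i. The irreducible dimensions for Z/4Z x D_6 are 1, 1, 1, 1, 1, 1, 1, 1, 1, 1, 1, 1, 1, 1, 1, 1, 2, 2, 2, 2, 2, 2, 2, 2: 16 irreducibles of dimension 1, each with multiplicity 1; 8 irreducibles of dimension 2, each with multiplicity 2. Total dimension 16*1*1 + 8*2*2 = 48 = |G|.

Argument: General theorem: in the regular representation of a finite group G, each irreducible appears with multiplicity equal to its dimension. Check: dim(rho_reg) = sum d_i^2 = 1 + 1 + 1 + 1 + 1 + 1 + 1 + 1 + 1 + 1 + 1 + 1 + 1 + 1 + 1 + 1 + 4 + 4 + 4 + 4 + 4 + 4 + 4 + 4 = 48 = |G|.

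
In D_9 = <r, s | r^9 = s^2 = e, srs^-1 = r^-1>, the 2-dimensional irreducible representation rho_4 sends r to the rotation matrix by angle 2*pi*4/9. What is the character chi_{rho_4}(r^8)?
chi_{rho_4}(r^8) = 2*cos(2*pi*4*8/9) = -2*cos(pi/9)

Why: rho_4(r^8) is rotation by angle 2*pi*4*8/9, whose trace is 2*cos(2*pi*4*8/9) = -2*cos(pi/9).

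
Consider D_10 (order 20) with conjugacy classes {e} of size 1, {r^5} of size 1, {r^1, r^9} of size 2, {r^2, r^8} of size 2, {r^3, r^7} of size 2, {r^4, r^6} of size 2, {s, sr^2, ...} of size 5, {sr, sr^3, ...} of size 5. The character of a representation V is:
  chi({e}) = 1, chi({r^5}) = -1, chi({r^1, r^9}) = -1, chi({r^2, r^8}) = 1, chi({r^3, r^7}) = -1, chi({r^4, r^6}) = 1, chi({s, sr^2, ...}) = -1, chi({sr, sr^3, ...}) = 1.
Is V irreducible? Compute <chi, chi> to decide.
Irreducible: <chi, chi> = 1.

Explanation: <chi, chi> = (1/|G|) sum_C |C| * |chi(C)|^2 = (1/20)[1*|1|^2 + 1*|-1|^2 + 2*|-1|^2 + 2*|1|^2 + 2*|-1|^2 + 2*|1|^2 + 5*|-1|^2 + 5*|1|^2]
  = (1/20)[(1) + (1) + (2) + (2) + (2) + (2) + (5) + (5)] = 20/20 = 1.
A character is irreducible iff <chi, chi> = 1, so this representation is irreducible.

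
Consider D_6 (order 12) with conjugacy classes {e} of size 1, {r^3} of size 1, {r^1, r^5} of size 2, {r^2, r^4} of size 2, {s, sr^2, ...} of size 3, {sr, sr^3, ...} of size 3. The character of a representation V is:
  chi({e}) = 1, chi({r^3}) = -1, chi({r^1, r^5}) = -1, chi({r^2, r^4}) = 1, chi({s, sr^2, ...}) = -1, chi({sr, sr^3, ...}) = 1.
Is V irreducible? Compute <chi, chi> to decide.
Irreducible: <chi, chi> = 1.

Explanation: <chi, chi> = (1/|G|) sum_C |C| * |chi(C)|^2 = (1/12)[1*|1|^2 + 1*|-1|^2 + 2*|-1|^2 + 2*|1|^2 + 3*|-1|^2 + 3*|1|^2]
  = (1/12)[(1) + (1) + (2) + (2) + (3) + (3)] = 12/12 = 1.
A character is irreducible iff <chi, chi> = 1, so this representation is irreducible.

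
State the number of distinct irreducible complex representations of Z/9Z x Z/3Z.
27

The number of irreducible complex representations of a finite group equals its number of conjugacy classes. Z/9Z x Z/3Z is abelian of order 27, so every element is its own conjugacy class: 27 classes, so Z/9Z x Z/3Z (order 27) has exactly 27 irreducible complex representations.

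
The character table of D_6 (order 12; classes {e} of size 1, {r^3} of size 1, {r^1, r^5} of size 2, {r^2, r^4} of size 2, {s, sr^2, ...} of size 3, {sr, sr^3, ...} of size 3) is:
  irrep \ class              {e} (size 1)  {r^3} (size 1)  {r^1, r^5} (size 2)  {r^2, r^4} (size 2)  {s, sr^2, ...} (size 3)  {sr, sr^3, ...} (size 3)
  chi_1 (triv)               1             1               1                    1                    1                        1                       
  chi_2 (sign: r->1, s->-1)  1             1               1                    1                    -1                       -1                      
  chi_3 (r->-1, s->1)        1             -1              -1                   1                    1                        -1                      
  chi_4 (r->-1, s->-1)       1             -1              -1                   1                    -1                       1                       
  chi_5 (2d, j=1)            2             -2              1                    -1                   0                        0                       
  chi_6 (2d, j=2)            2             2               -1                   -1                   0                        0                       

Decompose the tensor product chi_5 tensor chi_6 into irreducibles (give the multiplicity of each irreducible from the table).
chi_5 tensor chi_6 = chi_3 + chi_4 + chi_5 (all other irreducibles have multiplicity 0).

Derivation: The character of a tensor product is the pointwise product (chi_5 * chi_6)(C) = chi_5(C) * chi_6(C):
  {e}: (2)*(2), {r^3}: (-2)*(2), {r^1, r^5}: (1)*(-1), {r^2, r^4}: (-1)*(-1), {s, sr^2, ...}: (0)*(0), {sr, sr^3, ...}: (0)*(0)
so (chi_5 * chi_6) takes values
  {e} -> 4, {r^3} -> -4, {r^1, r^5} -> -1, {r^2, r^4} -> 1, {s, sr^2, ...} -> 0, {sr, sr^3, ...} -> 0.
Now take the inner product of this character with each irreducible chi from the table, <chi_5*chi_6, chi> = (1/12) sum_C |C| (chi_5*chi_6)(C) conj(chi(C)):
  <chi_5*chi_6, chi_1> = (1/12)[1*(4)*conj(1) + 1*(-4)*conj(1) + 2*(-1)*conj(1) + 2*(1)*conj(1) + 3*(0)*conj(1) + 3*(0)*conj(1)]
      = (1/12)[(4) + (-4) + (-2) + (2) + (0) + (0)] = 0/12 = 0
  <chi_5*chi_6, chi_2> = (1/12)[1*(4)*conj(1) + 1*(-4)*conj(1) + 2*(-1)*conj(1) + 2*(1)*conj(1) + 3*(0)*conj(-1) + 3*(0)*conj(-1)]
      = (1/12)[(4) + (-4) + (-2) + (2) + (0) + (0)] = 0/12 = 0
  <chi_5*chi_6, chi_3> = (1/12)[1*(4)*conj(1) + 1*(-4)*conj(-1) + 2*(-1)*conj(-1) + 2*(1)*conj(1) + 3*(0)*conj(1) + 3*(0)*conj(-1)]
      = (1/12)[(4) + (4) + (2) + (2) + (0) + (0)] = 12/12 = 1
  <chi_5*chi_6, chi_4> = (1/12)[1*(4)*conj(1) + 1*(-4)*conj(-1) + 2*(-1)*conj(-1) + 2*(1)*conj(1) + 3*(0)*conj(-1) + 3*(0)*conj(1)]
      = (1/12)[(4) + (4) + (2) + (2) + (0) + (0)] = 12/12 = 1
  <chi_5*chi_6, chi_5> = (1/12)[1*(4)*conj(2) + 1*(-4)*conj(-2) + 2*(-1)*conj(1) + 2*(1)*conj(-1) + 3*(0)*conj(0) + 3*(0)*conj(0)]
      = (1/12)[(8) + (8) + (-2) + (-2) + (0) + (0)] = 12/12 = 1
  <chi_5*chi_6, chi_6> = (1/12)[1*(4)*conj(2) + 1*(-4)*conj(2) + 2*(-1)*conj(-1) + 2*(1)*conj(-1) + 3*(0)*conj(0) + 3*(0)*conj(0)]
      = (1/12)[(8) + (-8) + (2) + (-2) + (0) + (0)] = 0/12 = 0
Hence the multiplicities are chi_3: 1, chi_4: 1, chi_5: 1. Dimension check: dim(chi_5)*dim(chi_6) = 2*2 = 4 and sum (mult * dim) = 1*1 + 1*1 + 1*2 = 4.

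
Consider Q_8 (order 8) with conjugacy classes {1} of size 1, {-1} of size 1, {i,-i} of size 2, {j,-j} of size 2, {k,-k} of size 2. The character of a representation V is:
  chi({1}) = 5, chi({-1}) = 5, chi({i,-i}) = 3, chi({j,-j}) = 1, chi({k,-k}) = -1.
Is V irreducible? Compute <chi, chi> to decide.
Not irreducible (reducible): <chi, chi> = 9 > 1.

<chi, chi> = (1/|G|) sum_C |C| * |chi(C)|^2 = (1/8)[1*|5|^2 + 1*|5|^2 + 2*|3|^2 + 2*|1|^2 + 2*|-1|^2]
  = (1/8)[(25) + (25) + (18) + (2) + (2)] = 72/8 = 9.
A character is irreducible iff <chi, chi> = 1, so this representation is reducible.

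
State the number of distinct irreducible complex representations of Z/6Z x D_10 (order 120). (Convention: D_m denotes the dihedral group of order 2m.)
48

Derivation: The number of irreducible complex representations of a finite group equals its number of conjugacy classes. For a direct product, #classes(G x H) = #classes(G) * #classes(H). Z/6Z has 6 classes (abelian), D_10 has 8 classes, so 6 * 8 = 48, so Z/6Z x D_10 (order 120) has exactly 48 irreducible complex representations.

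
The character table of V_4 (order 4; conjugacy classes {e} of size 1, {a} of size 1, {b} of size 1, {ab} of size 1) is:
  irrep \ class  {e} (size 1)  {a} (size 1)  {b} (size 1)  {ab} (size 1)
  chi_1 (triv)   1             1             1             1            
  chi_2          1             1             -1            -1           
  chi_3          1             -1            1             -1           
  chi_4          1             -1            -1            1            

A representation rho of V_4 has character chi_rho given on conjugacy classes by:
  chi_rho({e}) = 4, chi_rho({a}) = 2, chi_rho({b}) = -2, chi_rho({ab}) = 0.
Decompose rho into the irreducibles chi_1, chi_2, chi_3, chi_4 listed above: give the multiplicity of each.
Multiplicities: chi_1: 1, chi_2: 2, chi_3: 0, chi_4: 1.

Details: Use <chi_rho, chi> = (1/|G|) sum_C |C| * chi_rho(C) * conj(chi(C)) with |G| = 4 for each irreducible chi in the table:
  <chi_rho, chi_1> = (1/4)[1*(4)*conj(1) + 1*(2)*conj(1) + 1*(-2)*conj(1) + 1*(0)*conj(1)]
      = (1/4)[(4) + (2) + (-2) + (0)] = 4/4 = 1
  <chi_rho, chi_2> = (1/4)[1*(4)*conj(1) + 1*(2)*conj(1) + 1*(-2)*conj(-1) + 1*(0)*conj(-1)]
      = (1/4)[(4) + (2) + (2) + (0)] = 8/4 = 2
  <chi_rho, chi_3> = (1/4)[1*(4)*conj(1) + 1*(2)*conj(-1) + 1*(-2)*conj(1) + 1*(0)*conj(-1)]
      = (1/4)[(4) + (-2) + (-2) + (0)] = 0/4 = 0
  <chi_rho, chi_4> = (1/4)[1*(4)*conj(1) + 1*(2)*conj(-1) + 1*(-2)*conj(-1) + 1*(0)*conj(1)]
      = (1/4)[(4) + (-2) + (2) + (0)] = 4/4 = 1
Dimension check: dim(rho) = sum (mult * dim) = 1*1 + 2*1 + 0*1 + 1*1 = 4 = chi_rho(e) = 4.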